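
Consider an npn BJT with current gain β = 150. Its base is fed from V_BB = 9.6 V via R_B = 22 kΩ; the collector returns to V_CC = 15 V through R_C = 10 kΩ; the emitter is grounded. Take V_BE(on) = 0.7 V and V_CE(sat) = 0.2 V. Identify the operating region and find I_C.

Assume active: I_B = (9.6 − 0.7)/22 = 0.405 mA, giving I_C = β·I_B = 60.7 mA.
But then V_CE = 15 − 60.7×10 = -592 V < V_CE(sat) = 0.2 V — impossible in the active region.
So the transistor is saturated. With V_CE = 0.2 V, I_C = (V_CC − 0.2)/R_C = 14.8/10 = 1.48 mA.
Check: β·I_B = 60.7 mA > I_C = 1.48 mA, confirming saturation.

saturation; I_C ≈ 1.5 mA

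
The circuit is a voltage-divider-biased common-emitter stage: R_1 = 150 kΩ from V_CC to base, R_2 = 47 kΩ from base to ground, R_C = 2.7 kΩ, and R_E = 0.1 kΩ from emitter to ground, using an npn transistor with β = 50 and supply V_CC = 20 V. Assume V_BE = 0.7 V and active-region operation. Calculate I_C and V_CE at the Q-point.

I_C ≈ 5 mA, V_CE ≈ 6 V

Thevenize the base divider: V_Th = V_CC·R_2/(R_1+R_2) = 20×47/197 = 4.77 V, R_Th = R_1‖R_2 = 35.8 kΩ.
Base-emitter loop: V_Th = I_B·R_Th + V_BE + (β+1)I_B·R_E, so I_B = (4.77 − 0.7) / (35.8 + 51×0.1) = 0.0996 mA.
I_C = β·I_B = 50×0.0996 = 4.98 mA, and I_E = (β+1)I_B = 5.08 mA.
V_CE = V_CC − I_C·R_C − I_E·R_E = 20 − 4.98×2.7 − 5.08×0.1 = 6.05 V.
V_CE = 6.05 V > 0.2 V confirms active-region operation.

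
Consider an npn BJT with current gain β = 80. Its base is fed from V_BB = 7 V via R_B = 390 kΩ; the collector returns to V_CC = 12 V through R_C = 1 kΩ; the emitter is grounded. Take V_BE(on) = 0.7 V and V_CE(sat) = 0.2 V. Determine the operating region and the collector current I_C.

Assume active. Base-emitter loop: I_B = (V_BB − V_BE)/R_B = (7 − 0.7)/390 = 0.0162 mA.
I_C = β·I_B = 80×0.0162 = 1.29 mA.
V_CE = V_CC − I_C·R_C = 12 − 1.29×1 = 10.7 V > V_CE(sat), so the active-region assumption holds.

active; I_C ≈ 1.3 mA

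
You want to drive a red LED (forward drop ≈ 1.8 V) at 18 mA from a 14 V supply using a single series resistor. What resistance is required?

R ≈ 0.68 kΩ

The resistor drops V_S − V_D = 14 − 1.8 = 12.2 V at 18 mA.
R = 12.2 V / 18 mA = 0.678 kΩ.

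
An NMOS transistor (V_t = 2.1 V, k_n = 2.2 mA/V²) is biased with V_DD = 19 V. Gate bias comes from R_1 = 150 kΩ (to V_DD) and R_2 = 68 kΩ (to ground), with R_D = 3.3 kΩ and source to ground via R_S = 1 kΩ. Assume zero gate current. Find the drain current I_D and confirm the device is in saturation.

V_G = V_DD·R_2/(R_1+R_2) = 19×68/218 = 5.93 V.
Assume saturation: I_D = (k_n/2)(V_GS − V_t)² with V_GS = V_G − I_D·R_S = 5.93 − 1·I_D.
Substituting gives 1.1·I_D² − 9.42·I_D + 16.1 = 0, with roots I_D = 2.36 or 6.2 mA.
The root I_D = 6.2 mA gives V_GS = -0.274 V ≤ V_t, so take I_D = 2.36 mA.
Then V_GS = 3.57 V and V_DS = V_DD − I_D(R_D+R_S) = 19 − 2.36×4.3 = 8.85 V.
Saturation requires V_DS ≥ V_GS − V_t = 1.47 V; 8.85 ≥ 1.47 ✓.

I_D ≈ 2.4 mA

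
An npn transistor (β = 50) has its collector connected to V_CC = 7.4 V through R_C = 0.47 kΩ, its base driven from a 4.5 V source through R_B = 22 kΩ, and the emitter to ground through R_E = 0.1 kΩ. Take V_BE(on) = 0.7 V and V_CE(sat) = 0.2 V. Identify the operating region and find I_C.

active; I_C ≈ 7 mA

Assume active. Base-emitter loop: I_B = (V_BB − V_BE)/(R_B + (β+1)R_E) = (4.5 − 0.7)/(22 + 51×0.1) = 0.14 mA.
I_C = β·I_B = 50×0.14 = 7.01 mA.
V_CE = V_CC − I_C·R_C − I_E·R_E = 7.4 − 7.01×0.47 − 7.15×0.1 = 3.39 V > V_CE(sat), so the active-region assumption holds.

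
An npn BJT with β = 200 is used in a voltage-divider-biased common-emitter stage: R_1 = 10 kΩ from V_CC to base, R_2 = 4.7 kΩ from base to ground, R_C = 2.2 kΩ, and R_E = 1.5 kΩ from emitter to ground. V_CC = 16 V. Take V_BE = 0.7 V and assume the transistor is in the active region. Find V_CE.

Thevenize the base divider: V_Th = V_CC·R_2/(R_1+R_2) = 16×4.7/14.7 = 5.12 V, R_Th = R_1‖R_2 = 3.2 kΩ.
Base-emitter loop: V_Th = I_B·R_Th + V_BE + (β+1)I_B·R_E, so I_B = (5.12 − 0.7) / (3.2 + 201×1.5) = 0.0145 mA.
I_C = β·I_B = 200×0.0145 = 2.9 mA, and I_E = (β+1)I_B = 2.91 mA.
V_CE = V_CC − I_C·R_C − I_E·R_E = 16 − 2.9×2.2 − 2.91×1.5 = 5.25 V.
V_CE = 5.25 V > 0.2 V confirms active-region operation.

V_CE ≈ 5.3 V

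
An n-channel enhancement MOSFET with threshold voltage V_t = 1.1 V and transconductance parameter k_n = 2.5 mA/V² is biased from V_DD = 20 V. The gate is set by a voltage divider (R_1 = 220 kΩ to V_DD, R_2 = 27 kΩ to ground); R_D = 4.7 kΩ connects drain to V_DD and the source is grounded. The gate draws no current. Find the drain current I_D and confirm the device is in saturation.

I_D ≈ 1.5 mA

V_G = V_DD·R_2/(R_1+R_2) = 20×27/247 = 2.19 V. With the source grounded, V_GS = V_G = 2.19 V.
Assume saturation: I_D = (k_n/2)(V_GS − V_t)² = (2.5/2)×(2.19 − 1.1)² = 1.25×1.09² = 1.47 mA.
V_DS = V_DD − I_D·R_D = 20 − 1.47×4.7 = 13.1 V.
Saturation requires V_DS ≥ V_GS − V_t = 1.09 V; 13.1 ≥ 1.09 ✓.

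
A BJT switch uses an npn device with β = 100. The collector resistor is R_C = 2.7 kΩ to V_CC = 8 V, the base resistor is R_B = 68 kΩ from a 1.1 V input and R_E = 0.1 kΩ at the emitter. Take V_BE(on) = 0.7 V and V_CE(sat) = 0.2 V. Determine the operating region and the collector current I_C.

Assume active. Base-emitter loop: I_B = (V_BB − V_BE)/(R_B + (β+1)R_E) = (1.1 − 0.7)/(68 + 101×0.1) = 0.00512 mA.
I_C = β·I_B = 100×0.00512 = 0.512 mA.
V_CE = V_CC − I_C·R_C − I_E·R_E = 8 − 0.512×2.7 − 0.517×0.1 = 6.57 V > V_CE(sat), so the active-region assumption holds.

active; I_C ≈ 0.51 mA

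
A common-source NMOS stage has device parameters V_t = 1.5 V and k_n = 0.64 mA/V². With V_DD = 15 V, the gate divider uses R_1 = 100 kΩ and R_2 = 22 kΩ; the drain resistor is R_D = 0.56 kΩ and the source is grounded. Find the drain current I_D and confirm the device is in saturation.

I_D ≈ 0.46 mA

V_G = V_DD·R_2/(R_1+R_2) = 15×22/122 = 2.7 V. With the source grounded, V_GS = V_G = 2.7 V.
Assume saturation: I_D = (k_n/2)(V_GS − V_t)² = (0.64/2)×(2.7 − 1.5)² = 0.32×1.2² = 0.465 mA.
V_DS = V_DD − I_D·R_D = 15 − 0.465×0.56 = 14.7 V.
Saturation requires V_DS ≥ V_GS − V_t = 1.2 V; 14.7 ≥ 1.2 ✓.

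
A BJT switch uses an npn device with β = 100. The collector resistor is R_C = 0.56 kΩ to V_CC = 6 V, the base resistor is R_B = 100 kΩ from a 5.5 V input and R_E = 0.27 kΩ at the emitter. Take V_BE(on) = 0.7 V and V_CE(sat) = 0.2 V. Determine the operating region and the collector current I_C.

active; I_C ≈ 3.8 mA

Assume active. Base-emitter loop: I_B = (V_BB − V_BE)/(R_B + (β+1)R_E) = (5.5 − 0.7)/(100 + 101×0.27) = 0.0377 mA.
I_C = β·I_B = 100×0.0377 = 3.77 mA.
V_CE = V_CC − I_C·R_C − I_E·R_E = 6 − 3.77×0.56 − 3.81×0.27 = 2.86 V > V_CE(sat), so the active-region assumption holds.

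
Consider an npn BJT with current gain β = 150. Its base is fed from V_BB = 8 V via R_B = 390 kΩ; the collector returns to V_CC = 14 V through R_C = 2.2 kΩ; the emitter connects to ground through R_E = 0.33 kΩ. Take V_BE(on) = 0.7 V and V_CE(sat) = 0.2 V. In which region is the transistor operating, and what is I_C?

active; I_C ≈ 2.5 mA

Assume active. Base-emitter loop: I_B = (V_BB − V_BE)/(R_B + (β+1)R_E) = (8 − 0.7)/(390 + 151×0.33) = 0.0166 mA.
I_C = β·I_B = 150×0.0166 = 2.49 mA.
V_CE = V_CC − I_C·R_C − I_E·R_E = 14 − 2.49×2.2 − 2.51×0.33 = 7.7 V > V_CE(sat), so the active-region assumption holds.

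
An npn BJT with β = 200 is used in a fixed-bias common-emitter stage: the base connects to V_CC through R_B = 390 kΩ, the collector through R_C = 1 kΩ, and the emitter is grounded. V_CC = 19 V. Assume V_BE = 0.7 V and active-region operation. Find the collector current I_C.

Base loop: V_CC = I_B·R_B + V_BE, so I_B = (19 − 0.7)/390 kΩ = 0.0469 mA.
In the active region I_C = β·I_B = 200 × 0.0469 = 9.38 mA.
Collector loop: V_CE = V_CC − I_C·R_C = 19 − 9.38×1 = 9.62 V.
Since V_CE = 9.62 V > V_CE(sat) ≈ 0.2 V, the transistor is in the active region as assumed.

I_C ≈ 9.4 mA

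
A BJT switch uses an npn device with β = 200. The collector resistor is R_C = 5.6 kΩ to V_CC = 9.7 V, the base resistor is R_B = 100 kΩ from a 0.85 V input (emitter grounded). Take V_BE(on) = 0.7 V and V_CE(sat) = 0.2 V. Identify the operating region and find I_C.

active; I_C ≈ 0.3 mA

Assume active. Base-emitter loop: I_B = (V_BB − V_BE)/R_B = (0.85 − 0.7)/100 = 0.0015 mA.
I_C = β·I_B = 200×0.0015 = 0.3 mA.
V_CE = V_CC − I_C·R_C = 9.7 − 0.3×5.6 = 8.02 V > V_CE(sat), so the active-region assumption holds.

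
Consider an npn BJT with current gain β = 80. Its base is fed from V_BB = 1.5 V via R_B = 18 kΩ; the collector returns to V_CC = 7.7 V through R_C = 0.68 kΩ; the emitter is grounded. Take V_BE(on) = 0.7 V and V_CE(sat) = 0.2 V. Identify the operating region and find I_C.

active; I_C ≈ 3.6 mA

Assume active. Base-emitter loop: I_B = (V_BB − V_BE)/R_B = (1.5 − 0.7)/18 = 0.0444 mA.
I_C = β·I_B = 80×0.0444 = 3.56 mA.
V_CE = V_CC − I_C·R_C = 7.7 − 3.56×0.68 = 5.28 V > V_CE(sat), so the active-region assumption holds.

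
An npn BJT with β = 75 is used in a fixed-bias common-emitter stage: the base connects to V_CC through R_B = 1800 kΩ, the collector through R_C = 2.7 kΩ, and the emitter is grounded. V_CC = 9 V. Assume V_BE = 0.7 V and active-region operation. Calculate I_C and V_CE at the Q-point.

I_C ≈ 0.35 mA, V_CE ≈ 8.1 V

Base loop: V_CC = I_B·R_B + V_BE, so I_B = (9 − 0.7)/1800 kΩ = 0.00461 mA.
In the active region I_C = β·I_B = 75 × 0.00461 = 0.346 mA.
Collector loop: V_CE = V_CC − I_C·R_C = 9 − 0.346×2.7 = 8.07 V.
Since V_CE = 8.07 V > V_CE(sat) ≈ 0.2 V, the transistor is in the active region as assumed.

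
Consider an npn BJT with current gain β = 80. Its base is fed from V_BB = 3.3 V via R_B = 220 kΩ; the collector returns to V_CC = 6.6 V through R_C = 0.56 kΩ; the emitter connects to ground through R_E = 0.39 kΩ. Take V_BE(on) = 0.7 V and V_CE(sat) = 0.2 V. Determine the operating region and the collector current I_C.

active; I_C ≈ 0.83 mA

Assume active. Base-emitter loop: I_B = (V_BB − V_BE)/(R_B + (β+1)R_E) = (3.3 − 0.7)/(220 + 81×0.39) = 0.0103 mA.
I_C = β·I_B = 80×0.0103 = 0.827 mA.
V_CE = V_CC − I_C·R_C − I_E·R_E = 6.6 − 0.827×0.56 − 0.837×0.39 = 5.81 V > V_CE(sat), so the active-region assumption holds.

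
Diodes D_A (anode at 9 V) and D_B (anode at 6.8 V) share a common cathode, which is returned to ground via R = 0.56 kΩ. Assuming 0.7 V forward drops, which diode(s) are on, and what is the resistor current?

Only D_A conducts; I_R ≈ 15 mA

Assume both conduct. Then node N would need to be at both 9−0.7 = 8.3 V and 6.8−0.7 = 6.1 V, which is impossible.
Assume only D_A conducts: V_N = 9 − 0.7 = 8.3 V, so I_R = 8.3/0.56 = 14.8 mA.
Check D_B: its anode-to-cathode voltage is 6.8 − 8.3 = -1.5 V < 0.7 V, so it is off. The assumption is consistent.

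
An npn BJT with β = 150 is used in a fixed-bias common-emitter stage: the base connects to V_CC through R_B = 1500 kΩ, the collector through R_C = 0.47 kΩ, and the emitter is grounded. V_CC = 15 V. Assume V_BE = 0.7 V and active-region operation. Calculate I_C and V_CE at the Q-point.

I_C ≈ 1.4 mA, V_CE ≈ 14 V

Base loop: V_CC = I_B·R_B + V_BE, so I_B = (15 − 0.7)/1500 kΩ = 0.00953 mA.
In the active region I_C = β·I_B = 150 × 0.00953 = 1.43 mA.
Collector loop: V_CE = V_CC − I_C·R_C = 15 − 1.43×0.47 = 14.3 V.
Since V_CE = 14.3 V > V_CE(sat) ≈ 0.2 V, the transistor is in the active region as assumed.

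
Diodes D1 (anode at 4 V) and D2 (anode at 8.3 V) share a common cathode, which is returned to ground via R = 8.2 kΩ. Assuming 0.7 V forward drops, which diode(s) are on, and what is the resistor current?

Assume both conduct. Then node N would need to be at both 4−0.7 = 3.3 V and 8.3−0.7 = 7.6 V, which is impossible.
Assume only D2 conducts: V_N = 8.3 − 0.7 = 7.6 V, so I_R = 7.6/8.2 = 0.927 mA.
Check D1: its anode-to-cathode voltage is 4 − 7.6 = -3.6 V < 0.7 V, so it is off. The assumption is consistent.

Only D2 conducts; I_R ≈ 0.93 mA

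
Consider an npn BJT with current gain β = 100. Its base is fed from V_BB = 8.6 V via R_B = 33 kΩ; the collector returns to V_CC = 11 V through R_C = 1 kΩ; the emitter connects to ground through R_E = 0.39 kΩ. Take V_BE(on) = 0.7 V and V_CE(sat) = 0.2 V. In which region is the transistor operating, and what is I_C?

Assume active: I_B = (8.6 − 0.7)/(33 + 101×0.39) = 0.109 mA, I_C = β·I_B = 10.9 mA.
Then V_CE = 11 − 10.9×1 − 11×0.39 = -4.21 V < 0.2 V — the active assumption fails.
Re-solve with V_CE = 0.2 V. KCL at the emitter: V_E/R_E = (V_BB−0.7−V_E)/R_B + (V_CC−0.2−V_E)/R_C, giving V_E = 3.07 V.
I_C = (V_CC − 0.2 − V_E)/R_C = (10.8 − 3.07)/1 = 7.73 mA.
Check: I_B = (7.9 − 3.07)/33 = 0.146 mA, and β·I_B = 14.6 mA > I_C, confirming saturation.

saturation; I_C ≈ 7.7 mA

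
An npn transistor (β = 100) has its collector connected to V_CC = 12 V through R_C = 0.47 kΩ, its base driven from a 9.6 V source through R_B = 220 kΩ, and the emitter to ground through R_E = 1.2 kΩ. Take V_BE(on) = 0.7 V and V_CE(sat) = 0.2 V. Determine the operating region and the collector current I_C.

active; I_C ≈ 2.6 mA

Assume active. Base-emitter loop: I_B = (V_BB − V_BE)/(R_B + (β+1)R_E) = (9.6 − 0.7)/(220 + 101×1.2) = 0.0261 mA.
I_C = β·I_B = 100×0.0261 = 2.61 mA.
V_CE = V_CC − I_C·R_C − I_E·R_E = 12 − 2.61×0.47 − 2.63×1.2 = 7.61 V > V_CE(sat), so the active-region assumption holds.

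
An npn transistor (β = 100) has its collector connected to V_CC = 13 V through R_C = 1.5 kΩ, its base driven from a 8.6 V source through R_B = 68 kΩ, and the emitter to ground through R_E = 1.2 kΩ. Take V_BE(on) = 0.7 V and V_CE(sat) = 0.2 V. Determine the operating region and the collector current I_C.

Assume active. Base-emitter loop: I_B = (V_BB − V_BE)/(R_B + (β+1)R_E) = (8.6 − 0.7)/(68 + 101×1.2) = 0.0418 mA.
I_C = β·I_B = 100×0.0418 = 4.18 mA.
V_CE = V_CC − I_C·R_C − I_E·R_E = 13 − 4.18×1.5 − 4.22×1.2 = 1.68 V > V_CE(sat), so the active-region assumption holds.

active; I_C ≈ 4.2 mA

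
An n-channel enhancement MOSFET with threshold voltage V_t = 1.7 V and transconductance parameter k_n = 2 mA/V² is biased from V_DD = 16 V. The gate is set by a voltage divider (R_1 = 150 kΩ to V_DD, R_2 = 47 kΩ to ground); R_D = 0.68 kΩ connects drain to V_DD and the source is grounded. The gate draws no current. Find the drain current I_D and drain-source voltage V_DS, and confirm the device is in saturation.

V_G = V_DD·R_2/(R_1+R_2) = 16×47/197 = 3.82 V. With the source grounded, V_GS = V_G = 3.82 V.
Assume saturation: I_D = (k_n/2)(V_GS − V_t)² = (2/2)×(3.82 − 1.7)² = 1×2.12² = 4.48 mA.
V_DS = V_DD − I_D·R_D = 16 − 4.48×0.68 = 13 V.
Saturation requires V_DS ≥ V_GS − V_t = 2.12 V; 13 ≥ 2.12 ✓.

I_D ≈ 4.5 mA, V_DS ≈ 13 V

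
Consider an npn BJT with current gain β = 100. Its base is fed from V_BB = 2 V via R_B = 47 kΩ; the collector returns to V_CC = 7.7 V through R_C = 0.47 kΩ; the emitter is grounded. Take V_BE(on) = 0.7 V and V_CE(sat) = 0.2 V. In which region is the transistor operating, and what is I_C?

active; I_C ≈ 2.8 mA

Assume active. Base-emitter loop: I_B = (V_BB − V_BE)/R_B = (2 − 0.7)/47 = 0.0277 mA.
I_C = β·I_B = 100×0.0277 = 2.77 mA.
V_CE = V_CC − I_C·R_C = 7.7 − 2.77×0.47 = 6.4 V > V_CE(sat), so the active-region assumption holds.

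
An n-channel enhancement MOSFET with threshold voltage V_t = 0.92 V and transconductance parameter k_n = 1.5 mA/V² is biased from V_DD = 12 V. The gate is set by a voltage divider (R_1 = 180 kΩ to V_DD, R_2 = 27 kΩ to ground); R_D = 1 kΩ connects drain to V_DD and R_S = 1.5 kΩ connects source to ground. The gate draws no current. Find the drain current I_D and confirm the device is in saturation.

I_D ≈ 0.14 mA

V_G = V_DD·R_2/(R_1+R_2) = 12×27/207 = 1.57 V.
Assume saturation: I_D = (k_n/2)(V_GS − V_t)² with V_GS = V_G − I_D·R_S = 1.57 − 1.5·I_D.
Substituting gives 1.69·I_D² − 2.45·I_D + 0.312 = 0, with roots I_D = 0.141 or 1.31 mA.
The root I_D = 1.31 mA gives V_GS = -0.403 V ≤ V_t, so take I_D = 0.141 mA.
Then V_GS = 1.35 V and V_DS = V_DD − I_D(R_D+R_S) = 12 − 0.141×2.5 = 11.6 V.
Saturation requires V_DS ≥ V_GS − V_t = 0.434 V; 11.6 ≥ 0.434 ✓.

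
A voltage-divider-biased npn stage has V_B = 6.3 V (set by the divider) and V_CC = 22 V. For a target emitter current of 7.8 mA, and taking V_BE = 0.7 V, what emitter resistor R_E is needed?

V_E = V_B − V_BE = 6.3 − 0.7 = 5.6 V.
R_E = V_E / I_E = 5.6 / 7.8 = 0.718 kΩ.

R_E ≈ 0.72 kΩ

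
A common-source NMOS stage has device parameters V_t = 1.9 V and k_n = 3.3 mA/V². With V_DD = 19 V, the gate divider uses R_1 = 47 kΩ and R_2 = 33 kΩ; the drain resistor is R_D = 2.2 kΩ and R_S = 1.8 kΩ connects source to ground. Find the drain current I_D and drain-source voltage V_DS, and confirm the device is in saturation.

V_G = V_DD·R_2/(R_1+R_2) = 19×33/80 = 7.84 V.
Assume saturation: I_D = (k_n/2)(V_GS − V_t)² with V_GS = V_G − I_D·R_S = 7.84 − 1.8·I_D.
Substituting gives 5.35·I_D² − 36.3·I_D + 58.2 = 0, with roots I_D = 2.6 or 4.18 mA.
The root I_D = 4.18 mA gives V_GS = 0.308 V ≤ V_t, so take I_D = 2.6 mA.
Then V_GS = 3.16 V and V_DS = V_DD − I_D(R_D+R_S) = 19 − 2.6×4 = 8.6 V.
Saturation requires V_DS ≥ V_GS − V_t = 1.26 V; 8.6 ≥ 1.26 ✓.

I_D ≈ 2.6 mA, V_DS ≈ 8.6 V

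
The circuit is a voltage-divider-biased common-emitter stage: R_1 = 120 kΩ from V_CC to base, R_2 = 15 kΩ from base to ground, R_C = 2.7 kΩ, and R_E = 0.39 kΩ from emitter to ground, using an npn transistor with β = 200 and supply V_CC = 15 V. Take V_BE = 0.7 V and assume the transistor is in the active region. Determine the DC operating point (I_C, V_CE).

I_C ≈ 2.1 mA, V_CE ≈ 8.5 V

Thevenize the base divider: V_Th = V_CC·R_2/(R_1+R_2) = 15×15/135 = 1.67 V, R_Th = R_1‖R_2 = 13.3 kΩ.
Base-emitter loop: V_Th = I_B·R_Th + V_BE + (β+1)I_B·R_E, so I_B = (1.67 − 0.7) / (13.3 + 201×0.39) = 0.0105 mA.
I_C = β·I_B = 200×0.0105 = 2.11 mA, and I_E = (β+1)I_B = 2.12 mA.
V_CE = V_CC − I_C·R_C − I_E·R_E = 15 − 2.11×2.7 − 2.12×0.39 = 8.48 V.
V_CE = 8.48 V > 0.2 V confirms active-region operation.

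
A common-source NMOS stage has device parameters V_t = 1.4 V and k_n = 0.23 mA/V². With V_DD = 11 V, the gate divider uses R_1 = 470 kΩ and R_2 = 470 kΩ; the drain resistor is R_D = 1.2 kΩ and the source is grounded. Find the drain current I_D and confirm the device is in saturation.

V_G = V_DD·R_2/(R_1+R_2) = 11×470/940 = 5.5 V. With the source grounded, V_GS = V_G = 5.5 V.
Assume saturation: I_D = (k_n/2)(V_GS − V_t)² = (0.23/2)×(5.5 − 1.4)² = 0.115×4.1² = 1.93 mA.
V_DS = V_DD − I_D·R_D = 11 − 1.93×1.2 = 8.68 V.
Saturation requires V_DS ≥ V_GS − V_t = 4.1 V; 8.68 ≥ 4.1 ✓.

I_D ≈ 1.9 mA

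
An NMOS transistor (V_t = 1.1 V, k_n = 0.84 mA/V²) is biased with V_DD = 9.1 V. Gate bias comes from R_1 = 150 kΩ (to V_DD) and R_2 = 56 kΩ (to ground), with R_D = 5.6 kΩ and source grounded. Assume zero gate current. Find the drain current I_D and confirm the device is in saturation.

V_G = V_DD·R_2/(R_1+R_2) = 9.1×56/206 = 2.47 V. With the source grounded, V_GS = V_G = 2.47 V.
Assume saturation: I_D = (k_n/2)(V_GS − V_t)² = (0.84/2)×(2.47 − 1.1)² = 0.42×1.37² = 0.793 mA.
V_DS = V_DD − I_D·R_D = 9.1 − 0.793×5.6 = 4.66 V.
Saturation requires V_DS ≥ V_GS − V_t = 1.37 V; 4.66 ≥ 1.37 ✓.

I_D ≈ 0.79 mA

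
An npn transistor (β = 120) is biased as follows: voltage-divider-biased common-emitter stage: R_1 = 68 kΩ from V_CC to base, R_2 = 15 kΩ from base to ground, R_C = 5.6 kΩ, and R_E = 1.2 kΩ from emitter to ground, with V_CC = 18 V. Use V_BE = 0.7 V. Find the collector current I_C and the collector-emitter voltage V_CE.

Thevenize the base divider: V_Th = V_CC·R_2/(R_1+R_2) = 18×15/83 = 3.25 V, R_Th = R_1‖R_2 = 12.3 kΩ.
Base-emitter loop: V_Th = I_B·R_Th + V_BE + (β+1)I_B·R_E, so I_B = (3.25 − 0.7) / (12.3 + 121×1.2) = 0.0162 mA.
I_C = β·I_B = 120×0.0162 = 1.95 mA, and I_E = (β+1)I_B = 1.96 mA.
V_CE = V_CC − I_C·R_C − I_E·R_E = 18 − 1.95×5.6 − 1.96×1.2 = 4.75 V.
V_CE = 4.75 V > 0.2 V confirms active-region operation.

I_C ≈ 1.9 mA, V_CE ≈ 4.8 V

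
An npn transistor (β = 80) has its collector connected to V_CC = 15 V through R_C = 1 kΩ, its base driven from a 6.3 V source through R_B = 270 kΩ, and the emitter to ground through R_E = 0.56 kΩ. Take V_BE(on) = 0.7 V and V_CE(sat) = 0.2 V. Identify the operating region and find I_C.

Assume active. Base-emitter loop: I_B = (V_BB − V_BE)/(R_B + (β+1)R_E) = (6.3 − 0.7)/(270 + 81×0.56) = 0.0178 mA.
I_C = β·I_B = 80×0.0178 = 1.42 mA.
V_CE = V_CC − I_C·R_C − I_E·R_E = 15 − 1.42×1 − 1.44×0.56 = 12.8 V > V_CE(sat), so the active-region assumption holds.

active; I_C ≈ 1.4 mA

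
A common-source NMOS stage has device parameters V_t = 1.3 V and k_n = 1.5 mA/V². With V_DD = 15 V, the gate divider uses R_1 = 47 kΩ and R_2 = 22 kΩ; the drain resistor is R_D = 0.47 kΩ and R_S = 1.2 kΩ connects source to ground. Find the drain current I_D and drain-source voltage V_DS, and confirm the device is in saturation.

V_G = V_DD·R_2/(R_1+R_2) = 15×22/69 = 4.78 V.
Assume saturation: I_D = (k_n/2)(V_GS − V_t)² with V_GS = V_G − I_D·R_S = 4.78 − 1.2·I_D.
Substituting gives 1.08·I_D² − 7.27·I_D + 9.1 = 0, with roots I_D = 1.66 or 5.07 mA.
The root I_D = 5.07 mA gives V_GS = -1.3 V ≤ V_t, so take I_D = 1.66 mA.
Then V_GS = 2.79 V and V_DS = V_DD − I_D(R_D+R_S) = 15 − 1.66×1.67 = 12.2 V.
Saturation requires V_DS ≥ V_GS − V_t = 1.49 V; 12.2 ≥ 1.49 ✓.

I_D ≈ 1.7 mA, V_DS ≈ 12 V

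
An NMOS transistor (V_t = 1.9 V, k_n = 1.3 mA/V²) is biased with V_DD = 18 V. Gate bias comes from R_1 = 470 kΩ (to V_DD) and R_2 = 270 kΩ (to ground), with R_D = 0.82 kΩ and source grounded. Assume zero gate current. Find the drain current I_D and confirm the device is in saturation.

V_G = V_DD·R_2/(R_1+R_2) = 18×270/740 = 6.57 V. With the source grounded, V_GS = V_G = 6.57 V.
Assume saturation: I_D = (k_n/2)(V_GS − V_t)² = (1.3/2)×(6.57 − 1.9)² = 0.65×4.67² = 14.2 mA.
V_DS = V_DD − I_D·R_D = 18 − 14.2×0.82 = 6.39 V.
Saturation requires V_DS ≥ V_GS − V_t = 4.67 V; 6.39 ≥ 4.67 ✓.

I_D ≈ 14 mA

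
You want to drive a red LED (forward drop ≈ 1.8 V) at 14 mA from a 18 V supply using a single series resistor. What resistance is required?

R ≈ 1.2 kΩ

The resistor drops V_S − V_D = 18 − 1.8 = 16.2 V at 14 mA.
R = 16.2 V / 14 mA = 1.16 kΩ.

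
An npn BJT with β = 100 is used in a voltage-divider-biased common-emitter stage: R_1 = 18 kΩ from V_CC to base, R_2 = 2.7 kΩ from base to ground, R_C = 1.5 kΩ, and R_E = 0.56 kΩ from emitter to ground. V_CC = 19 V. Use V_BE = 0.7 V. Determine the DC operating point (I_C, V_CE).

I_C ≈ 3 mA, V_CE ≈ 13 V

Thevenize the base divider: V_Th = V_CC·R_2/(R_1+R_2) = 19×2.7/20.7 = 2.48 V, R_Th = R_1‖R_2 = 2.35 kΩ.
Base-emitter loop: V_Th = I_B·R_Th + V_BE + (β+1)I_B·R_E, so I_B = (2.48 − 0.7) / (2.35 + 101×0.56) = 0.0302 mA.
I_C = β·I_B = 100×0.0302 = 3.02 mA, and I_E = (β+1)I_B = 3.05 mA.
V_CE = V_CC − I_C·R_C − I_E·R_E = 19 − 3.02×1.5 − 3.05×0.56 = 12.8 V.
V_CE = 12.8 V > 0.2 V confirms active-region operation.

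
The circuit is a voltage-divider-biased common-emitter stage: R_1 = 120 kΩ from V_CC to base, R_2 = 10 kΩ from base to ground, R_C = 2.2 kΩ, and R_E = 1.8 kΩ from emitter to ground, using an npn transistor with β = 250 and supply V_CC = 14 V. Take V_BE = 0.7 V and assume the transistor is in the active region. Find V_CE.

V_CE ≈ 13 V

Thevenize the base divider: V_Th = V_CC·R_2/(R_1+R_2) = 14×10/130 = 1.08 V, R_Th = R_1‖R_2 = 9.23 kΩ.
Base-emitter loop: V_Th = I_B·R_Th + V_BE + (β+1)I_B·R_E, so I_B = (1.08 − 0.7) / (9.23 + 251×1.8) = 0.000818 mA.
I_C = β·I_B = 250×0.000818 = 0.204 mA, and I_E = (β+1)I_B = 0.205 mA.
V_CE = V_CC − I_C·R_C − I_E·R_E = 14 − 0.204×2.2 − 0.205×1.8 = 13.2 V.
V_CE = 13.2 V > 0.2 V confirms active-region operation.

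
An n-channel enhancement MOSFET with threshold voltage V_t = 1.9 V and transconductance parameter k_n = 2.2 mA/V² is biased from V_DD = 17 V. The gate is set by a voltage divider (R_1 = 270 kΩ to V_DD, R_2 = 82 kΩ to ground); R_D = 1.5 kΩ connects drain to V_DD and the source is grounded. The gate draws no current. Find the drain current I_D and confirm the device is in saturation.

I_D ≈ 4.7 mA

V_G = V_DD·R_2/(R_1+R_2) = 17×82/352 = 3.96 V. With the source grounded, V_GS = V_G = 3.96 V.
Assume saturation: I_D = (k_n/2)(V_GS − V_t)² = (2.2/2)×(3.96 − 1.9)² = 1.1×2.06² = 4.67 mA.
V_DS = V_DD − I_D·R_D = 17 − 4.67×1.5 = 10 V.
Saturation requires V_DS ≥ V_GS − V_t = 2.06 V; 10 ≥ 2.06 ✓.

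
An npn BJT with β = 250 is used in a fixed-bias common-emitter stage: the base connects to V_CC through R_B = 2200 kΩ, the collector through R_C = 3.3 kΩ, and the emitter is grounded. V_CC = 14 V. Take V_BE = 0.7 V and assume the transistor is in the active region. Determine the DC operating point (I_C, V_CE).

Base loop: V_CC = I_B·R_B + V_BE, so I_B = (14 − 0.7)/2200 kΩ = 0.00605 mA.
In the active region I_C = β·I_B = 250 × 0.00605 = 1.51 mA.
Collector loop: V_CE = V_CC − I_C·R_C = 14 − 1.51×3.3 = 9.01 V.
Since V_CE = 9.01 V > V_CE(sat) ≈ 0.2 V, the transistor is in the active region as assumed.

I_C ≈ 1.5 mA, V_CE ≈ 9 V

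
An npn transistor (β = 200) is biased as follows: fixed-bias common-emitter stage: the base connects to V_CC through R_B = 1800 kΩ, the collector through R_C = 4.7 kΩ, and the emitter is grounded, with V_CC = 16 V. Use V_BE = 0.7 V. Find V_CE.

V_CE ≈ 8 V

Base loop: V_CC = I_B·R_B + V_BE, so I_B = (16 − 0.7)/1800 kΩ = 0.0085 mA.
In the active region I_C = β·I_B = 200 × 0.0085 = 1.7 mA.
Collector loop: V_CE = V_CC − I_C·R_C = 16 − 1.7×4.7 = 8.01 V.
Since V_CE = 8.01 V > V_CE(sat) ≈ 0.2 V, the transistor is in the active region as assumed.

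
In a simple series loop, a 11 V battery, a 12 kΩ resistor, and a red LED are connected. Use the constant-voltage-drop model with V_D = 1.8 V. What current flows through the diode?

KVL around the loop: 11 = V_D + I·R = 1.8 + I × 12 kΩ.
So I = (11 − 1.8) / 12 kΩ = 9.2 / 12 = 0.767 mA.

I ≈ 0.77 mA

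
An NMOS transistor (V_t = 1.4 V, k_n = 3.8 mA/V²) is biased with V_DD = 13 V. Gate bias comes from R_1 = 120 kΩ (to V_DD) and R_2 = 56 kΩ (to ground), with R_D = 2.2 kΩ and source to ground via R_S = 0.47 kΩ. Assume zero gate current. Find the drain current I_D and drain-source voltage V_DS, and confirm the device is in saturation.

V_G = V_DD·R_2/(R_1+R_2) = 13×56/176 = 4.14 V.
Assume saturation: I_D = (k_n/2)(V_GS − V_t)² with V_GS = V_G − I_D·R_S = 4.14 − 0.47·I_D.
Substituting gives 0.42·I_D² − 5.89·I_D + 14.2 = 0, with roots I_D = 3.1 or 10.9 mA.
The root I_D = 10.9 mA gives V_GS = -0.998 V ≤ V_t, so take I_D = 3.1 mA.
Then V_GS = 2.68 V and V_DS = V_DD − I_D(R_D+R_S) = 13 − 3.1×2.67 = 4.71 V.
Saturation requires V_DS ≥ V_GS − V_t = 1.28 V; 4.71 ≥ 1.28 ✓.

I_D ≈ 3.1 mA, V_DS ≈ 4.7 V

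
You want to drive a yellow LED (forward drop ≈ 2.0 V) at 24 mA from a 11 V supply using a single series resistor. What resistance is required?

The resistor drops V_S − V_D = 11 − 2.0 = 9 V at 24 mA.
R = 9 V / 24 mA = 0.375 kΩ.

R ≈ 0.38 kΩ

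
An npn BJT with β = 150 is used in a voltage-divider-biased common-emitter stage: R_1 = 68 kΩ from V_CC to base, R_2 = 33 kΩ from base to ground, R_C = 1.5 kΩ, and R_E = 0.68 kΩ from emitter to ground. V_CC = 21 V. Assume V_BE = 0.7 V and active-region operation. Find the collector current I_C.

I_C ≈ 7.4 mA

Thevenize the base divider: V_Th = V_CC·R_2/(R_1+R_2) = 21×33/101 = 6.86 V, R_Th = R_1‖R_2 = 22.2 kΩ.
Base-emitter loop: V_Th = I_B·R_Th + V_BE + (β+1)I_B·R_E, so I_B = (6.86 − 0.7) / (22.2 + 151×0.68) = 0.0493 mA.
I_C = β·I_B = 150×0.0493 = 7.4 mA, and I_E = (β+1)I_B = 7.45 mA.
V_CE = V_CC − I_C·R_C − I_E·R_E = 21 − 7.4×1.5 − 7.45×0.68 = 4.84 V.
V_CE = 4.84 V > 0.2 V confirms active-region operation.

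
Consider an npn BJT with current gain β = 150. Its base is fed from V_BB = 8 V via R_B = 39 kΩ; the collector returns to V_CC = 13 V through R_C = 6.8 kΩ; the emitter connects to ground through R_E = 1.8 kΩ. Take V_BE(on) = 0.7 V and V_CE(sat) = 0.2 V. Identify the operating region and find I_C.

Assume active: I_B = (8 − 0.7)/(39 + 151×1.8) = 0.0235 mA, I_C = β·I_B = 3.52 mA.
Then V_CE = 13 − 3.52×6.8 − 3.55×1.8 = -17.3 V < 0.2 V — the active assumption fails.
Re-solve with V_CE = 0.2 V. KCL at the emitter: V_E/R_E = (V_BB−0.7−V_E)/R_B + (V_CC−0.2−V_E)/R_C, giving V_E = 2.84 V.
I_C = (V_CC − 0.2 − V_E)/R_C = (12.8 − 2.84)/6.8 = 1.46 mA.
Check: I_B = (7.3 − 2.84)/39 = 0.114 mA, and β·I_B = 17.1 mA > I_C, confirming saturation.

saturation; I_C ≈ 1.5 mA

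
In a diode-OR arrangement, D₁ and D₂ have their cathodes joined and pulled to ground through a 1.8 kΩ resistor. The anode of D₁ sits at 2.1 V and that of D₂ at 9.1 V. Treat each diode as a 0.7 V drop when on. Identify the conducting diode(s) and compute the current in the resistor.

Only D₂ conducts; I_R ≈ 4.7 mA

Assume both conduct. Then node N would need to be at both 2.1−0.7 = 1.4 V and 9.1−0.7 = 8.4 V, which is impossible.
Assume only D₂ conducts: V_N = 9.1 − 0.7 = 8.4 V, so I_R = 8.4/1.8 = 4.67 mA.
Check D₁: its anode-to-cathode voltage is 2.1 − 8.4 = -6.3 V < 0.7 V, so it is off. The assumption is consistent.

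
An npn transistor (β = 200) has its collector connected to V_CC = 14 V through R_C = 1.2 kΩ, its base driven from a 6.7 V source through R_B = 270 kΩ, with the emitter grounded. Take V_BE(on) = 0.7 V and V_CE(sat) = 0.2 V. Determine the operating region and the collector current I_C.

Assume active. Base-emitter loop: I_B = (V_BB − V_BE)/R_B = (6.7 − 0.7)/270 = 0.0222 mA.
I_C = β·I_B = 200×0.0222 = 4.44 mA.
V_CE = V_CC − I_C·R_C = 14 − 4.44×1.2 = 8.67 V > V_CE(sat), so the active-region assumption holds.

active; I_C ≈ 4.4 mA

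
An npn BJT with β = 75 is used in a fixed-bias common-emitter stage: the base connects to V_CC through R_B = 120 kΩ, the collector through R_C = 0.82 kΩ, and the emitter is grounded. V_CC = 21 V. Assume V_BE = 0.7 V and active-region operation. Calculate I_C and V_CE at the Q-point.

Base loop: V_CC = I_B·R_B + V_BE, so I_B = (21 − 0.7)/120 kΩ = 0.169 mA.
In the active region I_C = β·I_B = 75 × 0.169 = 12.7 mA.
Collector loop: V_CE = V_CC − I_C·R_C = 21 − 12.7×0.82 = 10.6 V.
Since V_CE = 10.6 V > V_CE(sat) ≈ 0.2 V, the transistor is in the active region as assumed.

I_C ≈ 13 mA, V_CE ≈ 11 V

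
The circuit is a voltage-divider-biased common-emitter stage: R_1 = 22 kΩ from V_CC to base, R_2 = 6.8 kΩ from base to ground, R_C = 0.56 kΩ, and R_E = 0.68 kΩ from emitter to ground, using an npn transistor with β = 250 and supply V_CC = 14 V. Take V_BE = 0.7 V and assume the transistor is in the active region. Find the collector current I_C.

I_C ≈ 3.7 mA

Thevenize the base divider: V_Th = V_CC·R_2/(R_1+R_2) = 14×6.8/28.8 = 3.31 V, R_Th = R_1‖R_2 = 5.19 kΩ.
Base-emitter loop: V_Th = I_B·R_Th + V_BE + (β+1)I_B·R_E, so I_B = (3.31 − 0.7) / (5.19 + 251×0.68) = 0.0148 mA.
I_C = β·I_B = 250×0.0148 = 3.7 mA, and I_E = (β+1)I_B = 3.72 mA.
V_CE = V_CC − I_C·R_C − I_E·R_E = 14 − 3.7×0.56 − 3.72×0.68 = 9.4 V.
V_CE = 9.4 V > 0.2 V confirms active-region operation.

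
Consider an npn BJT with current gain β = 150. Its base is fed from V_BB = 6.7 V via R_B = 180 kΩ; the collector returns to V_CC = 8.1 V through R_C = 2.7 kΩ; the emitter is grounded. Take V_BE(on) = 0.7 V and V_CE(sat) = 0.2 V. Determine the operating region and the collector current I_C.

saturation; I_C ≈ 2.9 mA

Assume active: I_B = (6.7 − 0.7)/180 = 0.0333 mA, giving I_C = β·I_B = 5 mA.
But then V_CE = 8.1 − 5×2.7 = -5.4 V < V_CE(sat) = 0.2 V — impossible in the active region.
So the transistor is saturated. With V_CE = 0.2 V, I_C = (V_CC − 0.2)/R_C = 7.9/2.7 = 2.93 mA.
Check: β·I_B = 5 mA > I_C = 2.93 mA, confirming saturation.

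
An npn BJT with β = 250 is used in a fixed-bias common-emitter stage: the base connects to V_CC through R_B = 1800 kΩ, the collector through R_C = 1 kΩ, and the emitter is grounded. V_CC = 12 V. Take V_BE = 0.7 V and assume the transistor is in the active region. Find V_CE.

V_CE ≈ 10 V

Base loop: V_CC = I_B·R_B + V_BE, so I_B = (12 − 0.7)/1800 kΩ = 0.00628 mA.
In the active region I_C = β·I_B = 250 × 0.00628 = 1.57 mA.
Collector loop: V_CE = V_CC − I_C·R_C = 12 − 1.57×1 = 10.4 V.
Since V_CE = 10.4 V > V_CE(sat) ≈ 0.2 V, the transistor is in the active region as assumed.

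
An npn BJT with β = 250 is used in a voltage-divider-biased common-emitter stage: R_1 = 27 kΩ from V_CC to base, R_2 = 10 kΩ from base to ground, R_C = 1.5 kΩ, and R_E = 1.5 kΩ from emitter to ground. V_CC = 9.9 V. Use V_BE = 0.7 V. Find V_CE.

V_CE ≈ 6 V

Thevenize the base divider: V_Th = V_CC·R_2/(R_1+R_2) = 9.9×10/37 = 2.68 V, R_Th = R_1‖R_2 = 7.3 kΩ.
Base-emitter loop: V_Th = I_B·R_Th + V_BE + (β+1)I_B·R_E, so I_B = (2.68 − 0.7) / (7.3 + 251×1.5) = 0.00515 mA.
I_C = β·I_B = 250×0.00515 = 1.29 mA, and I_E = (β+1)I_B = 1.29 mA.
V_CE = V_CC − I_C·R_C − I_E·R_E = 9.9 − 1.29×1.5 − 1.29×1.5 = 6.03 V.
V_CE = 6.03 V > 0.2 V confirms active-region operation.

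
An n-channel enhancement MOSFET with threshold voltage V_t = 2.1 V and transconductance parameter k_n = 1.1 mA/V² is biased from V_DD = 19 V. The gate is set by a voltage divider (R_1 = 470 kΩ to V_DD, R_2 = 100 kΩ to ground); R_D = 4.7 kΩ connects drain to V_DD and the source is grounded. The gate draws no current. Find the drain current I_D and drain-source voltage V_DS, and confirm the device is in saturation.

V_G = V_DD·R_2/(R_1+R_2) = 19×100/570 = 3.33 V. With the source grounded, V_GS = V_G = 3.33 V.
Assume saturation: I_D = (k_n/2)(V_GS − V_t)² = (1.1/2)×(3.33 − 2.1)² = 0.55×1.23² = 0.837 mA.
V_DS = V_DD − I_D·R_D = 19 − 0.837×4.7 = 15.1 V.
Saturation requires V_DS ≥ V_GS − V_t = 1.23 V; 15.1 ≥ 1.23 ✓.

I_D ≈ 0.84 mA, V_DS ≈ 15 V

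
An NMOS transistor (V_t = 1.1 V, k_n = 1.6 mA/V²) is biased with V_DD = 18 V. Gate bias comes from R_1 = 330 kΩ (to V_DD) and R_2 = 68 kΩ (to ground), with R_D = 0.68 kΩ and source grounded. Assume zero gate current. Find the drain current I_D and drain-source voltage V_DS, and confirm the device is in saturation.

V_G = V_DD·R_2/(R_1+R_2) = 18×68/398 = 3.08 V. With the source grounded, V_GS = V_G = 3.08 V.
Assume saturation: I_D = (k_n/2)(V_GS − V_t)² = (1.6/2)×(3.08 − 1.1)² = 0.8×1.98² = 3.12 mA.
V_DS = V_DD − I_D·R_D = 18 − 3.12×0.68 = 15.9 V.
Saturation requires V_DS ≥ V_GS − V_t = 1.98 V; 15.9 ≥ 1.98 ✓.

I_D ≈ 3.1 mA, V_DS ≈ 16 V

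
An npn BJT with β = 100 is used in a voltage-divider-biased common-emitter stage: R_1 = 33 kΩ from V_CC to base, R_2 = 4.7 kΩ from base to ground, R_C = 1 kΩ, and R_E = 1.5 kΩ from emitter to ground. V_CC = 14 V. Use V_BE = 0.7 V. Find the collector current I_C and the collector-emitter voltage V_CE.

Thevenize the base divider: V_Th = V_CC·R_2/(R_1+R_2) = 14×4.7/37.7 = 1.75 V, R_Th = R_1‖R_2 = 4.11 kΩ.
Base-emitter loop: V_Th = I_B·R_Th + V_BE + (β+1)I_B·R_E, so I_B = (1.75 − 0.7) / (4.11 + 101×1.5) = 0.00672 mA.
I_C = β·I_B = 100×0.00672 = 0.672 mA, and I_E = (β+1)I_B = 0.678 mA.
V_CE = V_CC − I_C·R_C − I_E·R_E = 14 − 0.672×1 − 0.678×1.5 = 12.3 V.
V_CE = 12.3 V > 0.2 V confirms active-region operation.

I_C ≈ 0.67 mA, V_CE ≈ 12 V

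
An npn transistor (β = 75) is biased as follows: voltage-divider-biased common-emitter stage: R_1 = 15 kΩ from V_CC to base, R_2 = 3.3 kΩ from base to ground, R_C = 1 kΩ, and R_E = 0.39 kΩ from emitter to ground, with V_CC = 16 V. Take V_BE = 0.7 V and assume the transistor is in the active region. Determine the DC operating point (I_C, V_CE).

I_C ≈ 5.1 mA, V_CE ≈ 8.9 V

Thevenize the base divider: V_Th = V_CC·R_2/(R_1+R_2) = 16×3.3/18.3 = 2.89 V, R_Th = R_1‖R_2 = 2.7 kΩ.
Base-emitter loop: V_Th = I_B·R_Th + V_BE + (β+1)I_B·R_E, so I_B = (2.89 − 0.7) / (2.7 + 76×0.39) = 0.0676 mA.
I_C = β·I_B = 75×0.0676 = 5.07 mA, and I_E = (β+1)I_B = 5.13 mA.
V_CE = V_CC − I_C·R_C − I_E·R_E = 16 − 5.07×1 − 5.13×0.39 = 8.93 V.
V_CE = 8.93 V > 0.2 V confirms active-region operation.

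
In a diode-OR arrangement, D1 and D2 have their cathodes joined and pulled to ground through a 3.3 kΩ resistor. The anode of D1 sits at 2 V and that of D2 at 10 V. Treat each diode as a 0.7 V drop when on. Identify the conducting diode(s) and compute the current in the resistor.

Only D2 conducts; I_R ≈ 2.8 mA

Assume both conduct. Then node N would need to be at both 2−0.7 = 1.3 V and 10−0.7 = 9.3 V, which is impossible.
Assume only D2 conducts: V_N = 10 − 0.7 = 9.3 V, so I_R = 9.3/3.3 = 2.82 mA.
Check D1: its anode-to-cathode voltage is 2 − 9.3 = -7.3 V < 0.7 V, so it is off. The assumption is consistent.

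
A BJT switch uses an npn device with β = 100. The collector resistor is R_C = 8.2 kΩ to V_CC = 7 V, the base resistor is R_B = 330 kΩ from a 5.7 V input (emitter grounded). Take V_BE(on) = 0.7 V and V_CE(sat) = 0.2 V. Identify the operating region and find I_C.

saturation; I_C ≈ 0.83 mA

Assume active: I_B = (5.7 − 0.7)/330 = 0.0152 mA, giving I_C = β·I_B = 1.52 mA.
But then V_CE = 7 − 1.52×8.2 = -5.42 V < V_CE(sat) = 0.2 V — impossible in the active region.
So the transistor is saturated. With V_CE = 0.2 V, I_C = (V_CC − 0.2)/R_C = 6.8/8.2 = 0.829 mA.
Check: β·I_B = 1.52 mA > I_C = 0.829 mA, confirming saturation.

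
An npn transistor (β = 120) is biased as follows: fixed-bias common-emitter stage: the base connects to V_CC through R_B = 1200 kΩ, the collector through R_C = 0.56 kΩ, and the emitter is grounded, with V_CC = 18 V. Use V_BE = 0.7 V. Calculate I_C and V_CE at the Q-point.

I_C ≈ 1.7 mA, V_CE ≈ 17 V

Base loop: V_CC = I_B·R_B + V_BE, so I_B = (18 − 0.7)/1200 kΩ = 0.0144 mA.
In the active region I_C = β·I_B = 120 × 0.0144 = 1.73 mA.
Collector loop: V_CE = V_CC − I_C·R_C = 18 − 1.73×0.56 = 17 V.
Since V_CE = 17 V > V_CE(sat) ≈ 0.2 V, the transistor is in the active region as assumed.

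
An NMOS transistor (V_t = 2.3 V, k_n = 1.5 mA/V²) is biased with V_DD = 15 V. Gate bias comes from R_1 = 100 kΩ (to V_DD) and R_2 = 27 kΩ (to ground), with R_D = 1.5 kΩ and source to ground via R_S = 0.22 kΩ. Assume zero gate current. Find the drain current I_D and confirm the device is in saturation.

I_D ≈ 0.46 mA

V_G = V_DD·R_2/(R_1+R_2) = 15×27/127 = 3.19 V.
Assume saturation: I_D = (k_n/2)(V_GS − V_t)² with V_GS = V_G − I_D·R_S = 3.19 − 0.22·I_D.
Substituting gives 0.0363·I_D² − 1.29·I_D + 0.593 = 0, with roots I_D = 0.464 or 35.2 mA.
The root I_D = 35.2 mA gives V_GS = -4.55 V ≤ V_t, so take I_D = 0.464 mA.
Then V_GS = 3.09 V and V_DS = V_DD − I_D(R_D+R_S) = 15 − 0.464×1.72 = 14.2 V.
Saturation requires V_DS ≥ V_GS − V_t = 0.787 V; 14.2 ≥ 0.787 ✓.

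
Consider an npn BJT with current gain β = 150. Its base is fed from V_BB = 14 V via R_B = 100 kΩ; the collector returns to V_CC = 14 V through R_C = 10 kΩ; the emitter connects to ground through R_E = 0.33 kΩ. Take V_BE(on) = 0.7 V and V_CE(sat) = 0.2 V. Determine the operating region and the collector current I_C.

Assume active: I_B = (14 − 0.7)/(100 + 151×0.33) = 0.0888 mA, I_C = β·I_B = 13.3 mA.
Then V_CE = 14 − 13.3×10 − 13.4×0.33 = -124 V < 0.2 V — the active assumption fails.
Re-solve with V_CE = 0.2 V. KCL at the emitter: V_E/R_E = (V_BB−0.7−V_E)/R_B + (V_CC−0.2−V_E)/R_C, giving V_E = 0.482 V.
I_C = (V_CC − 0.2 − V_E)/R_C = (13.8 − 0.482)/10 = 1.33 mA.
Check: I_B = (13.3 − 0.482)/100 = 0.128 mA, and β·I_B = 19.2 mA > I_C, confirming saturation.

saturation; I_C ≈ 1.3 mA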